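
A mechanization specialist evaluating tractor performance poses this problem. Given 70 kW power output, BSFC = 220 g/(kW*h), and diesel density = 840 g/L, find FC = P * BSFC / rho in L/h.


FC = P * BSFC / rho_fuel
   = 70 * 220 / 840
   = 15400 / 840
   = 18.33 L/h


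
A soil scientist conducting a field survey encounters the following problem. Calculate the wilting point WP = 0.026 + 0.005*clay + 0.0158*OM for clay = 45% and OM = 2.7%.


WP = 0.026 + 0.005*45 + 0.0158*2.7
   = 0.026 + 0.2250 + 0.0427
   = 0.2937


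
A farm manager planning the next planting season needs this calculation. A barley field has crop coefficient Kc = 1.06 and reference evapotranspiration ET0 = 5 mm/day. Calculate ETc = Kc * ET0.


ETc = Kc * ET0
    = 1.06 * 5
    = 5.30 mm/day


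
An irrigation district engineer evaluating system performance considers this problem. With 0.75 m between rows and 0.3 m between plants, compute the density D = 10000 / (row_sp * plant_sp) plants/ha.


D = 10000 / (row_sp * plant_sp)
  = 10000 / (0.75 * 0.3)
  = 10000 / 0.2250
  = 44444.44 plants/ha


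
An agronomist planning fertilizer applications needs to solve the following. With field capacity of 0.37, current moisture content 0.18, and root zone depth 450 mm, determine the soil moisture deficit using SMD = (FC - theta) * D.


SMD = (FC - theta) * D
    = (0.37 - 0.18) * 450
    = 0.190 * 450
    = 85.50 mm


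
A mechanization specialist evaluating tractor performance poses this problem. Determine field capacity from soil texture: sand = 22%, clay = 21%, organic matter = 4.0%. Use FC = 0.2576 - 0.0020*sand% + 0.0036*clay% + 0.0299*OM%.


FC = 0.2576 - 0.0020*22 + 0.0036*21 + 0.0299*4.0
   = 0.2576 - 0.0440 + 0.0756 + 0.1196
   = 0.4088


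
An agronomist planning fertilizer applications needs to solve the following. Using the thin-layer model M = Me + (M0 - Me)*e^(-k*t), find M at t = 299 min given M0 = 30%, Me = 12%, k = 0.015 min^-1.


M = Me + (M0 - Me) * e^(-k*t)
  = 12 + (30 - 12) * e^(-0.015*299)
  = 12 + 18 * e^(-4.485)
  = 12 + 18 * 0.01128
  = 12 + 0.2030
  = 12.20%


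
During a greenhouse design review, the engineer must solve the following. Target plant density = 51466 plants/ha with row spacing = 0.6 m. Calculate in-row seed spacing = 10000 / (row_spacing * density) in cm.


spacing = 10000 / (row_sp * density)
        = 10000 / (0.6 * 51466)
        = 10000 / 30879.60
        = 0.32384 m = 32.38 cm


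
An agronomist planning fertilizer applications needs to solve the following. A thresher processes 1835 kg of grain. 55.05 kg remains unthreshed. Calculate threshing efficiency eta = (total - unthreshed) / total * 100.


eta = (total - unthreshed) / total * 100
    = (1835 - 55.05) / 1835 * 100
    = 1779.95 / 1835 * 100
    = 97%


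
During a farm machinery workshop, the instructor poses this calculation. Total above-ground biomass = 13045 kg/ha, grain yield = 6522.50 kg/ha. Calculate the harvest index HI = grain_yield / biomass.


HI = grain_yield / biomass
   = 6522.50 / 13045
   = 0.50


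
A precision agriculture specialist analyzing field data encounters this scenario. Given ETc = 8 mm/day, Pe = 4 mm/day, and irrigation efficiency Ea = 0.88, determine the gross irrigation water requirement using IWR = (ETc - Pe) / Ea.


IWR = (ETc - Pe) / Ea
    = (8 - 4) / 0.88
    = 4 / 0.88
    = 4.55 mm/day


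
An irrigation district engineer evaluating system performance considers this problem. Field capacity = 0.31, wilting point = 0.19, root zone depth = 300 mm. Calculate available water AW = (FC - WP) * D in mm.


AW = (FC - WP) * D
   = (0.31 - 0.19) * 300
   = 0.12 * 300
   = 36 mm


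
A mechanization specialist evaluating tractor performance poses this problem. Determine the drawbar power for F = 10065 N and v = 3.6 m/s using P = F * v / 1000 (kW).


P = F * v / 1000
  = 10065 * 3.6 / 1000
  = 36234 / 1000
  = 36.23 kW


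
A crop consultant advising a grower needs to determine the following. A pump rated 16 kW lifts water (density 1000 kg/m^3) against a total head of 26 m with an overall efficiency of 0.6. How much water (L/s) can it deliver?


Q = (P * 1000 * eta) / (rho * g * H)
  = (16 * 1000 * 0.6) / (1000 * 9.81 * 26)
  = 9600 / 255060
  = 0.03764 m^3/s = 37.64 L/s


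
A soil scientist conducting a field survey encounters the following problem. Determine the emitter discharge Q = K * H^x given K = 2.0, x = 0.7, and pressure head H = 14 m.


Q = K * H^x
  = 2.0 * 14^0.7
  = 2.0 * 6.3429
  = 12.69 L/h


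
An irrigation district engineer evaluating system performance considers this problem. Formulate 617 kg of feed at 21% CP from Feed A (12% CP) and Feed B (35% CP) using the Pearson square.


parts_A = CP_b - target = 35 - 21 = 14
parts_B = target - CP_a = 21 - 12 = 9
total_parts = 14 + 9 = 23
Feed A = 617 * 14 / 23 = 375.57 kg
Feed B = 617 * 9 / 23 = 241.43 kg

375.57 kg


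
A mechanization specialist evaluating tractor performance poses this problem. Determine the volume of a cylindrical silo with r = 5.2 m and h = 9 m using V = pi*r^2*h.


V = pi * r^2 * h
  = pi * 5.2^2 * 9
  = pi * 27.04 * 9
  = 764.54 m^3


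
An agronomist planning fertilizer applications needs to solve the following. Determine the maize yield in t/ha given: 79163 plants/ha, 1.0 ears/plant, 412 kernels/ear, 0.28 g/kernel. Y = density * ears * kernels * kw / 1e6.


Y = density * ears * kernels * kw
  = 79163 * 1.0 * 412 * 0.28 g/ha
  = 9132243.68 g/ha
  = 9132.24 kg/ha = 9.13 t/ha


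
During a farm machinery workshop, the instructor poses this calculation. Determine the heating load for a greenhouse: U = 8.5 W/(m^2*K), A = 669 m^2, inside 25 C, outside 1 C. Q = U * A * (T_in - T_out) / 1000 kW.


dT = 25 - (1) = 24 K
Q = U * A * dT
  = 8.5 * 669 * 24
  = 136476 W = 136.48 kW


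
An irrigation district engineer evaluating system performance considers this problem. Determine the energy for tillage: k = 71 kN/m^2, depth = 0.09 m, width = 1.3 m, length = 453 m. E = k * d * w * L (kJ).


E = k * d * w * L
  = 71 * 0.09 * 1.3 * 453
  = 3763.07 kJ


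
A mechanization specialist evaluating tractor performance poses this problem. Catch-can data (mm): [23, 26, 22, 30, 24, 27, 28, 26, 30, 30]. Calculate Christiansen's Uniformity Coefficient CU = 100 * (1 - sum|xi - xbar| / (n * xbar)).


xbar = 266 / 10 = 26.600
sum|xi - xbar| = 24
CU = 100 * (1 - 24 / (10 * 26.600))
   = 100 * (1 - 0.0902)
   = 90.98%


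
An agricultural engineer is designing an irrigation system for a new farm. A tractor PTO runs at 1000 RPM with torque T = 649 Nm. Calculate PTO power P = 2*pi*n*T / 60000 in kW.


P = 2*pi*n*T / 60000
  = 2*pi * 1000 * 649 / 60000
  = 4077787.26 / 60000
  = 67.96 kW


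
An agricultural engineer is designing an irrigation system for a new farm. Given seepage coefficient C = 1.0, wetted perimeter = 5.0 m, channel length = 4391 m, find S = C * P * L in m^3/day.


S = C * P * L
  = 1.0 * 5.0 * 4391
  = 21955 m^3/day


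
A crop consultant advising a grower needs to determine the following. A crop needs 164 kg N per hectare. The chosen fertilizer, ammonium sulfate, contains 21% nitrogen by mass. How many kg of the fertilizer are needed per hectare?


Rate = N_required / (N_content / 100)
     = 164 / (21 / 100)
     = 164 / 0.21
     = 780.95 kg/ha


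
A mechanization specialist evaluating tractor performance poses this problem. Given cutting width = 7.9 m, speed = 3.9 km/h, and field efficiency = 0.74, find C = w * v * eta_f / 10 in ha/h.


C = w * v * eta_f / 10
  = 7.9 * 3.9 * 0.74 / 10
  = 22.80 / 10
  = 2.28 ha/h


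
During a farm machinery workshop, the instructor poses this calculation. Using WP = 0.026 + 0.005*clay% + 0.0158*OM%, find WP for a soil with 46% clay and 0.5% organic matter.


WP = 0.026 + 0.005*46 + 0.0158*0.5
   = 0.026 + 0.2300 + 0.0079
   = 0.2639


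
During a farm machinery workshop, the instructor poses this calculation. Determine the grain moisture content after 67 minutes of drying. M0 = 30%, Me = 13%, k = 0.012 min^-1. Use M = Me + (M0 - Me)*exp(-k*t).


M = Me + (M0 - Me) * e^(-k*t)
  = 13 + (30 - 13) * e^(-0.012*67)
  = 13 + 17 * e^(-0.804)
  = 13 + 17 * 0.44754
  = 13 + 7.6081
  = 20.61%


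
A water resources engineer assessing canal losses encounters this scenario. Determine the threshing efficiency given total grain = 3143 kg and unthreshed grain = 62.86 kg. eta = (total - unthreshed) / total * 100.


eta = (total - unthreshed) / total * 100
    = (3143 - 62.86) / 3143 * 100
    = 3080.14 / 3143 * 100
    = 98%


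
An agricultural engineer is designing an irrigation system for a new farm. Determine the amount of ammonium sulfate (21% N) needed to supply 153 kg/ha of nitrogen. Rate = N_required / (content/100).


Rate = N_required / (N_content / 100)
     = 153 / (21 / 100)
     = 153 / 0.21
     = 728.57 kg/ha


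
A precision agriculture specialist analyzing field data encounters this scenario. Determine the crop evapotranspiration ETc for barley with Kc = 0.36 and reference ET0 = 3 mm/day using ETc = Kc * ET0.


ETc = Kc * ET0
    = 0.36 * 3
    = 1.08 mm/day


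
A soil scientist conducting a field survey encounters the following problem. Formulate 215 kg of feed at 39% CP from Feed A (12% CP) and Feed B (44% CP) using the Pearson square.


parts_A = CP_b - target = 44 - 39 = 5
parts_B = target - CP_a = 39 - 12 = 27
total_parts = 5 + 27 = 32
Feed A = 215 * 5 / 32 = 33.59 kg
Feed B = 215 * 27 / 32 = 181.41 kg

33.59 kg


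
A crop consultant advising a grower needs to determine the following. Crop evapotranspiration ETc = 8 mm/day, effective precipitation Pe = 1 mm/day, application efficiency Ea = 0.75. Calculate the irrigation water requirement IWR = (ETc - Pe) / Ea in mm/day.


IWR = (ETc - Pe) / Ea
    = (8 - 1) / 0.75
    = 7 / 0.75
    = 9.33 mm/day


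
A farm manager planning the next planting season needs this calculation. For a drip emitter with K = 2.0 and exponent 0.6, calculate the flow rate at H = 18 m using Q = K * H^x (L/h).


Q = K * H^x
  = 2.0 * 18^0.6
  = 2.0 * 5.6645
  = 11.33 L/h


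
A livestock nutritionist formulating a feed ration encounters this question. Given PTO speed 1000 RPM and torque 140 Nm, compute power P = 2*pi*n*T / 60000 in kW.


P = 2*pi*n*T / 60000
  = 2*pi * 1000 * 140 / 60000
  = 879645.94 / 60000
  = 14.66 kW


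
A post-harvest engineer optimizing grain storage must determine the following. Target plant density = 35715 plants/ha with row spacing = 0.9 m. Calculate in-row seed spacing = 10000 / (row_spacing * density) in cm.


spacing = 10000 / (row_sp * density)
        = 10000 / (0.9 * 35715)
        = 10000 / 32143.50
        = 0.31110 m = 31.11 cm


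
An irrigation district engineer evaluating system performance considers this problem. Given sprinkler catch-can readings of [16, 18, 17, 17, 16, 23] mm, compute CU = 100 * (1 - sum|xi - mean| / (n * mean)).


xbar = 107 / 6 = 17.833
sum|xi - xbar| = 10.667
CU = 100 * (1 - 10.667 / (6 * 17.833))
   = 100 * (1 - 0.0997)
   = 90.03%


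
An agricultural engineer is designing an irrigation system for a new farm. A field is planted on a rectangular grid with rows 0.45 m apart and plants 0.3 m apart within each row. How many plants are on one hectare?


D = 10000 / (row_sp * plant_sp)
  = 10000 / (0.45 * 0.3)
  = 10000 / 0.1350
  = 74074.07 plants/ha


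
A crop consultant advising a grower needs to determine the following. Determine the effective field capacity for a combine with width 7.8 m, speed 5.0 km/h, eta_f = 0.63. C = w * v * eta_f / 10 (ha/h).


C = w * v * eta_f / 10
  = 7.8 * 5.0 * 0.63 / 10
  = 24.57 / 10
  = 2.46 ha/h


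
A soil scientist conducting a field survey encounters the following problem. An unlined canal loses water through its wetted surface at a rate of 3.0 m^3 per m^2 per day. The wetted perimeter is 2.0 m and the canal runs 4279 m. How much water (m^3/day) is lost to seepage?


S = C * P * L
  = 3.0 * 2.0 * 4279
  = 25674 m^3/day


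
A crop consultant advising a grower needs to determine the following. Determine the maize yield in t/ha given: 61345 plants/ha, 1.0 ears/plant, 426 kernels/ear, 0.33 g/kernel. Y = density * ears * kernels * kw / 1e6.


Y = density * ears * kernels * kw
  = 61345 * 1.0 * 426 * 0.33 g/ha
  = 8623880.10 g/ha
  = 8623.88 kg/ha = 8.62 t/ha


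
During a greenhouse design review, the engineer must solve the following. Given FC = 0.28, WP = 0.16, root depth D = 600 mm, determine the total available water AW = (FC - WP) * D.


AW = (FC - WP) * D
   = (0.28 - 0.16) * 600
   = 0.12 * 600
   = 72 mm


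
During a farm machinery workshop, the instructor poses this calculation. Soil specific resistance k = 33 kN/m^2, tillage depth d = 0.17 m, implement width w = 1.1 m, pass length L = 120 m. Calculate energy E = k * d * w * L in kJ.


E = k * d * w * L
  = 33 * 0.17 * 1.1 * 120
  = 740.52 kJ


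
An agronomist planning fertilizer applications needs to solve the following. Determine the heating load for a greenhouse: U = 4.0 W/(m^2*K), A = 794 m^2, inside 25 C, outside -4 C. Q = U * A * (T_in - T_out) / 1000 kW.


dT = 25 - (-4) = 29 K
Q = U * A * dT
  = 4.0 * 794 * 29
  = 92104 W = 92.10 kW


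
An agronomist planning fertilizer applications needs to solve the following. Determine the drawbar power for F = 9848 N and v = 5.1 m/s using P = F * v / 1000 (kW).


P = F * v / 1000
  = 9848 * 5.1 / 1000
  = 50224.80 / 1000
  = 50.22 kW


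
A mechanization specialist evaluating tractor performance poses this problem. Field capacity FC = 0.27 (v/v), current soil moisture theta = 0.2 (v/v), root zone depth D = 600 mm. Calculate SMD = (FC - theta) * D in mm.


SMD = (FC - theta) * D
    = (0.27 - 0.2) * 600
    = 0.070 * 600
    = 42 mm


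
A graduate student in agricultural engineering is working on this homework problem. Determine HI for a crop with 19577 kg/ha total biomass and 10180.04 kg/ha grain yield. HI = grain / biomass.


HI = grain_yield / biomass
   = 10180.04 / 19577
   = 0.52


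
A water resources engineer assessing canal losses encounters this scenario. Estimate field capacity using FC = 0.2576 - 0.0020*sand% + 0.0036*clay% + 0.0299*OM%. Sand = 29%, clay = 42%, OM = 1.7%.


FC = 0.2576 - 0.0020*29 + 0.0036*42 + 0.0299*1.7
   = 0.2576 - 0.0580 + 0.1512 + 0.0508
   = 0.4016


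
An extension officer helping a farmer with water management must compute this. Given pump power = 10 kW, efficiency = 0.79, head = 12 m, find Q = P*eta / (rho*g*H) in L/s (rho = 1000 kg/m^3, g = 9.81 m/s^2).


Q = (P * 1000 * eta) / (rho * g * H)
  = (10 * 1000 * 0.79) / (1000 * 9.81 * 12)
  = 7900 / 117720
  = 0.06711 m^3/s = 67.11 L/s


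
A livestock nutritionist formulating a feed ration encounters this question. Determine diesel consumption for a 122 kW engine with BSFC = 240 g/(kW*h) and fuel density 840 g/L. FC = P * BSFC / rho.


FC = P * BSFC / rho_fuel
   = 122 * 240 / 840
   = 29280 / 840
   = 34.86 L/h


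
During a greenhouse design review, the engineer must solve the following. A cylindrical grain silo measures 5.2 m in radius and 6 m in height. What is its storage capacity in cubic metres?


V = pi * r^2 * h
  = pi * 5.2^2 * 6
  = pi * 27.04 * 6
  = 509.69 m^3


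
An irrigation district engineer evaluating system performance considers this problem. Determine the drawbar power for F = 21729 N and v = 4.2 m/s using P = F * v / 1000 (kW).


P = F * v / 1000
  = 21729 * 4.2 / 1000
  = 91261.80 / 1000
  = 91.26 kW


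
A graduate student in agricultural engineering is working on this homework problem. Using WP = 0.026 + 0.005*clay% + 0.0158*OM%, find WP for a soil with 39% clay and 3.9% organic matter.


WP = 0.026 + 0.005*39 + 0.0158*3.9
   = 0.026 + 0.1950 + 0.0616
   = 0.2826


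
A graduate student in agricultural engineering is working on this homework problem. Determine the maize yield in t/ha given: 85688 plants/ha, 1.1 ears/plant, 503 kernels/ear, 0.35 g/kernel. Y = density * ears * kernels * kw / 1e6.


Y = density * ears * kernels * kw
  = 85688 * 1.1 * 503 * 0.35 g/ha
  = 16593909.64 g/ha
  = 16593.91 kg/ha = 16.59 t/ha


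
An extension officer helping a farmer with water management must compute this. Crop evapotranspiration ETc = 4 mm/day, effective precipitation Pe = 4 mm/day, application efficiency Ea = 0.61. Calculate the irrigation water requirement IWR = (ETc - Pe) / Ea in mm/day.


IWR = (ETc - Pe) / Ea
    = (4 - 4) / 0.61
    = 0 / 0.61
    = 0 mm/day


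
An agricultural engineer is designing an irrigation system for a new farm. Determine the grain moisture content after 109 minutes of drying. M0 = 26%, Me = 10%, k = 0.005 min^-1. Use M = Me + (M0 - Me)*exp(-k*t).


M = Me + (M0 - Me) * e^(-k*t)
  = 10 + (26 - 10) * e^(-0.005*109)
  = 10 + 16 * e^(-0.545)
  = 10 + 16 * 0.57984
  = 10 + 9.2775
  = 19.28%


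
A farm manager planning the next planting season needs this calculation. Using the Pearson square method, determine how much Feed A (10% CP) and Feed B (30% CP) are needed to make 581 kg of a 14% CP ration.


parts_A = CP_b - target = 30 - 14 = 16
parts_B = target - CP_a = 14 - 10 = 4
total_parts = 16 + 4 = 20
Feed A = 581 * 16 / 20 = 464.80 kg
Feed B = 581 * 4 / 20 = 116.20 kg

464.80 kg


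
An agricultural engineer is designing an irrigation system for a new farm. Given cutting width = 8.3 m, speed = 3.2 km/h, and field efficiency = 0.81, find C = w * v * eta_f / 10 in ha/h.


C = w * v * eta_f / 10
  = 8.3 * 3.2 * 0.81 / 10
  = 21.51 / 10
  = 2.15 ha/h


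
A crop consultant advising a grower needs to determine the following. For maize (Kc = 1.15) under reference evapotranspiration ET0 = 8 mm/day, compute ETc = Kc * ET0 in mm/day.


ETc = Kc * ET0
    = 1.15 * 8
    = 9.20 mm/day


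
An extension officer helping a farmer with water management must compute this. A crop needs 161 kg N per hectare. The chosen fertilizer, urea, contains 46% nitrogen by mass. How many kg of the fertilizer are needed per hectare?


Rate = N_required / (N_content / 100)
     = 161 / (46 / 100)
     = 161 / 0.46
     = 350 kg/ha


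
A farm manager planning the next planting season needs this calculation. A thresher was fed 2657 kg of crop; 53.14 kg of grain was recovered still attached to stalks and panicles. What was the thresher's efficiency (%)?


eta = (total - unthreshed) / total * 100
    = (2657 - 53.14) / 2657 * 100
    = 2603.86 / 2657 * 100
    = 98%


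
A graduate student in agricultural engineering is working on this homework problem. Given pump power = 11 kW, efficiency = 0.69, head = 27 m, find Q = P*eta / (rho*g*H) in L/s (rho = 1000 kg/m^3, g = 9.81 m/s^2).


Q = (P * 1000 * eta) / (rho * g * H)
  = (11 * 1000 * 0.69) / (1000 * 9.81 * 27)
  = 7590 / 264870
  = 0.02866 m^3/s = 28.66 L/s


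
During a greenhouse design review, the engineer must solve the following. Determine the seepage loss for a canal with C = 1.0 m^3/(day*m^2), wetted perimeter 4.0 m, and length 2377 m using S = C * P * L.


S = C * P * L
  = 1.0 * 4.0 * 2377
  = 9508 m^3/day


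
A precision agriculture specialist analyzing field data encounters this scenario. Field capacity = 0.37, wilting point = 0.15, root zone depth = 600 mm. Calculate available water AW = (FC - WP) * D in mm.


AW = (FC - WP) * D
   = (0.37 - 0.15) * 600
   = 0.22 * 600
   = 132 mm


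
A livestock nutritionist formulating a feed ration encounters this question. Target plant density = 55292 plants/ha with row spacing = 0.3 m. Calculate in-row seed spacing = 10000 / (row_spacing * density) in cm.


spacing = 10000 / (row_sp * density)
        = 10000 / (0.3 * 55292)
        = 10000 / 16587.60
        = 0.60286 m = 60.29 cm


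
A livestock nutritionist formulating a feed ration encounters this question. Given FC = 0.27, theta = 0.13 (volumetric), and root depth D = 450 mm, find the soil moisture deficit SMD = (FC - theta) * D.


SMD = (FC - theta) * D
    = (0.27 - 0.13) * 450
    = 0.140 * 450
    = 63 mm


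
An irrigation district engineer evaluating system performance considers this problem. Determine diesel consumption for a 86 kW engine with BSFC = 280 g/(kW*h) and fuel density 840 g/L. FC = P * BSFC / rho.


FC = P * BSFC / rho_fuel
   = 86 * 280 / 840
   = 24080 / 840
   = 28.67 L/h


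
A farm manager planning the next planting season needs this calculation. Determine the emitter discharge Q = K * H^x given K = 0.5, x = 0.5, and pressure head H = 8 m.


Q = K * H^x
  = 0.5 * 8^0.5
  = 0.5 * 2.8284
  = 1.41 L/h


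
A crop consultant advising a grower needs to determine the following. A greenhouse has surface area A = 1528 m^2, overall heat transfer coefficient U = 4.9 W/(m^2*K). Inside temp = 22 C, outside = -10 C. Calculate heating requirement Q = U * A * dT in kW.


dT = 22 - (-10) = 32 K
Q = U * A * dT
  = 4.9 * 1528 * 32
  = 239590.40 W = 239.59 kW


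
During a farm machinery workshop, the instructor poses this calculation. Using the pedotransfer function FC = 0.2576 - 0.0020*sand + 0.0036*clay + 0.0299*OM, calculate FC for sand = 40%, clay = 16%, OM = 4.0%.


FC = 0.2576 - 0.0020*40 + 0.0036*16 + 0.0299*4.0
   = 0.2576 - 0.0800 + 0.0576 + 0.1196
   = 0.3548


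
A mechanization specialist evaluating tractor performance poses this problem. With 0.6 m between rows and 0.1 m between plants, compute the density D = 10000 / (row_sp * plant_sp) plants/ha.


D = 10000 / (row_sp * plant_sp)
  = 10000 / (0.6 * 0.1)
  = 10000 / 0.0600
  = 166666.67 plants/ha


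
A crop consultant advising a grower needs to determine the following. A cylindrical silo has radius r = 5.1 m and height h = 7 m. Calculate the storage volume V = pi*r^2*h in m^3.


V = pi * r^2 * h
  = pi * 5.1^2 * 7
  = pi * 26.01 * 7
  = 571.99 m^3


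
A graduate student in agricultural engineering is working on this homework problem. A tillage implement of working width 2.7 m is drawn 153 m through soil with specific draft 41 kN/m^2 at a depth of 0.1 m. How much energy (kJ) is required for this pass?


E = k * d * w * L
  = 41 * 0.1 * 2.7 * 153
  = 1693.71 kJ


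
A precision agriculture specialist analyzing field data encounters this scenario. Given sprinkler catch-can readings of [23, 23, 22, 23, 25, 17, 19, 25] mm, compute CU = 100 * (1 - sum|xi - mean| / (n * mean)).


xbar = 177 / 8 = 22.125
sum|xi - xbar| = 16.750
CU = 100 * (1 - 16.750 / (8 * 22.125))
   = 100 * (1 - 0.0946)
   = 90.54%


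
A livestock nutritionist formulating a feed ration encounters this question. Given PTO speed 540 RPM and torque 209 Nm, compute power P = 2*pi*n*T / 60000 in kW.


P = 2*pi*n*T / 60000
  = 2*pi * 540 * 209 / 60000
  = 709120.29 / 60000
  = 11.82 kW


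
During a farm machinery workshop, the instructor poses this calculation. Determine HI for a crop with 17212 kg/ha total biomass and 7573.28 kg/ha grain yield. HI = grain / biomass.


HI = grain_yield / biomass
   = 7573.28 / 17212
   = 0.44


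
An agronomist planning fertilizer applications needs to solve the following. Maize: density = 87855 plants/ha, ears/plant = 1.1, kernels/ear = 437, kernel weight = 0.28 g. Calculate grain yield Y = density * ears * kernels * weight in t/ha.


Y = density * ears * kernels * kw
  = 87855 * 1.1 * 437 * 0.28 g/ha
  = 11824931.58 g/ha
  = 11824.93 kg/ha = 11.82 t/ha


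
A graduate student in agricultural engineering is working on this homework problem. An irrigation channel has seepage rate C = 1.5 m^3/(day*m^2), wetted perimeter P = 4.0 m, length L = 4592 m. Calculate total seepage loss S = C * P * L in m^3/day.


S = C * P * L
  = 1.5 * 4.0 * 4592
  = 27552 m^3/day


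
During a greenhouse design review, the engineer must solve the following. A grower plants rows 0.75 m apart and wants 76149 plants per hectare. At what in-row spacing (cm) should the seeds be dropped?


spacing = 10000 / (row_sp * density)
        = 10000 / (0.75 * 76149)
        = 10000 / 57111.75
        = 0.17510 m = 17.51 cm


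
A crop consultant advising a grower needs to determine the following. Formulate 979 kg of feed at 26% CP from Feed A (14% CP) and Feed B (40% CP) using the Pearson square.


parts_A = CP_b - target = 40 - 26 = 14
parts_B = target - CP_a = 26 - 14 = 12
total_parts = 14 + 12 = 26
Feed A = 979 * 14 / 26 = 527.15 kg
Feed B = 979 * 12 / 26 = 451.85 kg

527.15 kg


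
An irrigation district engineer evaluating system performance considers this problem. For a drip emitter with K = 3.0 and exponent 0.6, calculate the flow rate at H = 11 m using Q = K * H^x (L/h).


Q = K * H^x
  = 3.0 * 11^0.6
  = 3.0 * 4.2154
  = 12.65 L/h


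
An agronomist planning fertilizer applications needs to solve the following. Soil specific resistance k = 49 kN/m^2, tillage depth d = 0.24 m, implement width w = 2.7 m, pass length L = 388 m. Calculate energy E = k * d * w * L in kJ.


E = k * d * w * L
  = 49 * 0.24 * 2.7 * 388
  = 12319.78 kJ


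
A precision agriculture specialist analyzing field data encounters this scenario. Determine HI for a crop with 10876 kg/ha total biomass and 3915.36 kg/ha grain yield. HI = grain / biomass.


HI = grain_yield / biomass
   = 3915.36 / 10876
   = 0.36


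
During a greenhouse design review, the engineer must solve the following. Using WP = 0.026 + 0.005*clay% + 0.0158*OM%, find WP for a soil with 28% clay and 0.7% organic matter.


WP = 0.026 + 0.005*28 + 0.0158*0.7
   = 0.026 + 0.1400 + 0.0111
   = 0.1771


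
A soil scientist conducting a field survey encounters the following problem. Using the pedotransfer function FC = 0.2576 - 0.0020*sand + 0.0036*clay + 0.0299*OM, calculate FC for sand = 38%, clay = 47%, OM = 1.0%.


FC = 0.2576 - 0.0020*38 + 0.0036*47 + 0.0299*1.0
   = 0.2576 - 0.0760 + 0.1692 + 0.0299
   = 0.3807


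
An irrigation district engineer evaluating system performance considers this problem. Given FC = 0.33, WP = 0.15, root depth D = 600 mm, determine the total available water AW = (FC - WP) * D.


AW = (FC - WP) * D
   = (0.33 - 0.15) * 600
   = 0.18 * 600
   = 108 mm


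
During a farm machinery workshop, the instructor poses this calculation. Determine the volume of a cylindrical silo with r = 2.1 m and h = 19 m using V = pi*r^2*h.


V = pi * r^2 * h
  = pi * 2.1^2 * 19
  = pi * 4.41 * 19
  = 263.23 m^3


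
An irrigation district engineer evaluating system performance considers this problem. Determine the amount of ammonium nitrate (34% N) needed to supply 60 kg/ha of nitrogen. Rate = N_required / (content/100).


Rate = N_required / (N_content / 100)
     = 60 / (34 / 100)
     = 60 / 0.34
     = 176.47 kg/ha


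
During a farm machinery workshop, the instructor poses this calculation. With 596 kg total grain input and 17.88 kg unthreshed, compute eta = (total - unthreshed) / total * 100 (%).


eta = (total - unthreshed) / total * 100
    = (596 - 17.88) / 596 * 100
    = 578.12 / 596 * 100
    = 97%


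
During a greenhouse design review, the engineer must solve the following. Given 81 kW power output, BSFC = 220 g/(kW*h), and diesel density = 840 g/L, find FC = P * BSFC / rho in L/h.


FC = P * BSFC / rho_fuel
   = 81 * 220 / 840
   = 17820 / 840
   = 21.21 L/h


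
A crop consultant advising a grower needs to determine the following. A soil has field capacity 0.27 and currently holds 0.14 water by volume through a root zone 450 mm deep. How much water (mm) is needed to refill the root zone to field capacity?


SMD = (FC - theta) * D
    = (0.27 - 0.14) * 450
    = 0.130 * 450
    = 58.50 mm


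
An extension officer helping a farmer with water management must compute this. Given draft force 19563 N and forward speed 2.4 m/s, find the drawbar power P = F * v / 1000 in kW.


P = F * v / 1000
  = 19563 * 2.4 / 1000
  = 46951.20 / 1000
  = 46.95 kW


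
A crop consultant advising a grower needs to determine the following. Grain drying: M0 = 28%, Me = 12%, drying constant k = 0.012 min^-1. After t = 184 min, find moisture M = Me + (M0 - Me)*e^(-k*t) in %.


M = Me + (M0 - Me) * e^(-k*t)
  = 12 + (28 - 12) * e^(-0.012*184)
  = 12 + 16 * e^(-2.208)
  = 12 + 16 * 0.10992
  = 12 + 1.7587
  = 13.76%


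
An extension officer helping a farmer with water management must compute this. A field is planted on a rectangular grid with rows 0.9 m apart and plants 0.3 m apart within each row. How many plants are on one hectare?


D = 10000 / (row_sp * plant_sp)
  = 10000 / (0.9 * 0.3)
  = 10000 / 0.2700
  = 37037.04 plants/ha


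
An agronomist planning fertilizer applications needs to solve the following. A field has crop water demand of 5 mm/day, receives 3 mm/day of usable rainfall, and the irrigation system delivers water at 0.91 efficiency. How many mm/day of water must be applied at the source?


IWR = (ETc - Pe) / Ea
    = (5 - 3) / 0.91
    = 2 / 0.91
    = 2.20 mm/day


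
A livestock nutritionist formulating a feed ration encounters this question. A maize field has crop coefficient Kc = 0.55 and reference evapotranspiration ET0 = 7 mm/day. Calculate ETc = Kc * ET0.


ETc = Kc * ET0
    = 0.55 * 7
    = 3.85 mm/day


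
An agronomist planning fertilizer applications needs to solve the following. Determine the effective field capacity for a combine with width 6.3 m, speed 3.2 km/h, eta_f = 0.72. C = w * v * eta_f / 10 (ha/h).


C = w * v * eta_f / 10
  = 6.3 * 3.2 * 0.72 / 10
  = 14.52 / 10
  = 1.45 ha/h


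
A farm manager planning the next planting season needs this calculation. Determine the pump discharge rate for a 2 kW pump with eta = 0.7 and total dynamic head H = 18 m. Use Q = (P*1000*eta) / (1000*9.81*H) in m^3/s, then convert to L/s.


Q = (P * 1000 * eta) / (rho * g * H)
  = (2 * 1000 * 0.7) / (1000 * 9.81 * 18)
  = 1400 / 176580
  = 0.00793 m^3/s = 7.93 L/s


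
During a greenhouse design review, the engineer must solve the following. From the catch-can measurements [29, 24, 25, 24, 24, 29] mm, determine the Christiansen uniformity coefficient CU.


xbar = 155 / 6 = 25.833
sum|xi - xbar| = 12.667
CU = 100 * (1 - 12.667 / (6 * 25.833))
   = 100 * (1 - 0.0817)
   = 91.83%


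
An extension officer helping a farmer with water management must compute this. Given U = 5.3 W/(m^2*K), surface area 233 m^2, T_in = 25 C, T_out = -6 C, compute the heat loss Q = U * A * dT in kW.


dT = 25 - (-6) = 31 K
Q = U * A * dT
  = 5.3 * 233 * 31
  = 38281.90 W = 38.28 kW


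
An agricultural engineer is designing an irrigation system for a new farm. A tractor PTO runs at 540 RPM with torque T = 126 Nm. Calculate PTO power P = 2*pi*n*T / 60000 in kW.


P = 2*pi*n*T / 60000
  = 2*pi * 540 * 126 / 60000
  = 427507.93 / 60000
  = 7.13 kW


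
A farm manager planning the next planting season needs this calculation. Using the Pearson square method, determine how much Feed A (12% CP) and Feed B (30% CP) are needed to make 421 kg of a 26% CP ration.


parts_A = CP_b - target = 30 - 26 = 4
parts_B = target - CP_a = 26 - 12 = 14
total_parts = 4 + 14 = 18
Feed A = 421 * 4 / 18 = 93.56 kg
Feed B = 421 * 14 / 18 = 327.44 kg

93.56 kg


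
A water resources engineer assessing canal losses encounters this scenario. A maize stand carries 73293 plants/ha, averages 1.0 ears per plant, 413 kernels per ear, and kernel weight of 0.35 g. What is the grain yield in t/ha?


Y = density * ears * kernels * kw
  = 73293 * 1.0 * 413 * 0.35 g/ha
  = 10594503.15 g/ha
  = 10594.50 kg/ha = 10.59 t/ha


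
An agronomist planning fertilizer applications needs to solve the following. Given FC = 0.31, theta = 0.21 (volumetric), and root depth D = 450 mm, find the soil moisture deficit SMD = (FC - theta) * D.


SMD = (FC - theta) * D
    = (0.31 - 0.21) * 450
    = 0.100 * 450
    = 45 mm


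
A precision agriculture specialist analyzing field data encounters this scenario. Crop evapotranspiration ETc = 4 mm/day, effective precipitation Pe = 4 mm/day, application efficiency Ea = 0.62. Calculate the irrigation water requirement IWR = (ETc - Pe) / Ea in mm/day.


IWR = (ETc - Pe) / Ea
    = (4 - 4) / 0.62
    = 0 / 0.62
    = 0 mm/day


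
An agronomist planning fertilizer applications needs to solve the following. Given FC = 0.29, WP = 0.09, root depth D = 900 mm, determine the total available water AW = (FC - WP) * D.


AW = (FC - WP) * D
   = (0.29 - 0.09) * 900
   = 0.20 * 900
   = 180 mm


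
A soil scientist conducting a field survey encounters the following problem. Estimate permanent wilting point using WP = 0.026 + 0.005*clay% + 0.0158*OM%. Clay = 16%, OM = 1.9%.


WP = 0.026 + 0.005*16 + 0.0158*1.9
   = 0.026 + 0.0800 + 0.0300
   = 0.1360


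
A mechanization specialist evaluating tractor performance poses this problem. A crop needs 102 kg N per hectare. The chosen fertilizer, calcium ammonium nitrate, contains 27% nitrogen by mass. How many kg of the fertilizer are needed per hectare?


Rate = N_required / (N_content / 100)
     = 102 / (27 / 100)
     = 102 / 0.27
     = 377.78 kg/ha


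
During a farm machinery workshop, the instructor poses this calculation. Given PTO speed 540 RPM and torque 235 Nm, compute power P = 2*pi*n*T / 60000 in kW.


P = 2*pi*n*T / 60000
  = 2*pi * 540 * 235 / 60000
  = 797336.22 / 60000
  = 13.29 kW


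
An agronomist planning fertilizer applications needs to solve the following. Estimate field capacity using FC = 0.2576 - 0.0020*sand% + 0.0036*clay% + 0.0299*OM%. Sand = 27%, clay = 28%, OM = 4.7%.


FC = 0.2576 - 0.0020*27 + 0.0036*28 + 0.0299*4.7
   = 0.2576 - 0.0540 + 0.1008 + 0.1405
   = 0.4449


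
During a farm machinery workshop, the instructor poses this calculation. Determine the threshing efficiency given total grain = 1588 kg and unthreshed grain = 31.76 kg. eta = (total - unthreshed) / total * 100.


eta = (total - unthreshed) / total * 100
    = (1588 - 31.76) / 1588 * 100
    = 1556.24 / 1588 * 100
    = 98%


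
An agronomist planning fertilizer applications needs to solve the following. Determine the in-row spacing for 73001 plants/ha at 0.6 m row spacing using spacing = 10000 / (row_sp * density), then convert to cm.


spacing = 10000 / (row_sp * density)
        = 10000 / (0.6 * 73001)
        = 10000 / 43800.60
        = 0.22831 m = 22.83 cm


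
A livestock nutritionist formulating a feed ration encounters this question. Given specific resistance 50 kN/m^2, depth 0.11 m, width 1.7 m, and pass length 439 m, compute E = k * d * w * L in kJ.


E = k * d * w * L
  = 50 * 0.11 * 1.7 * 439
  = 4104.65 kJ


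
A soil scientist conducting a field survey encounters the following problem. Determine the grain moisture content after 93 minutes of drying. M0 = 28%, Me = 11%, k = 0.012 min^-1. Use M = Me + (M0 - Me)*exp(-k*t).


M = Me + (M0 - Me) * e^(-k*t)
  = 11 + (28 - 11) * e^(-0.012*93)
  = 11 + 17 * e^(-1.116)
  = 11 + 17 * 0.32759
  = 11 + 5.5690
  = 16.57%


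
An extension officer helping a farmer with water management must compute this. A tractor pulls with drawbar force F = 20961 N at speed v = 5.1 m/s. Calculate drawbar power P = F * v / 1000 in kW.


P = F * v / 1000
  = 20961 * 5.1 / 1000
  = 106901.10 / 1000
  = 106.90 kW


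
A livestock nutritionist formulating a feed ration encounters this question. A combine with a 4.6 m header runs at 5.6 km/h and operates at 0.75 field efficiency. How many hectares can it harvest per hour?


C = w * v * eta_f / 10
  = 4.6 * 5.6 * 0.75 / 10
  = 19.32 / 10
  = 1.93 ha/h


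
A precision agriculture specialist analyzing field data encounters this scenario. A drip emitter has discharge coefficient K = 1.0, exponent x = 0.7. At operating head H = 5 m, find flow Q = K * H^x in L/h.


Q = K * H^x
  = 1.0 * 5^0.7
  = 1.0 * 3.0852
  = 3.09 L/h


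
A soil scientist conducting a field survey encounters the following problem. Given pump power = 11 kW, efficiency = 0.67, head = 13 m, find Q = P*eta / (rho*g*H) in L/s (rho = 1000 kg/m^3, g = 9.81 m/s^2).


Q = (P * 1000 * eta) / (rho * g * H)
  = (11 * 1000 * 0.67) / (1000 * 9.81 * 13)
  = 7370 / 127530
  = 0.05779 m^3/s = 57.79 L/s


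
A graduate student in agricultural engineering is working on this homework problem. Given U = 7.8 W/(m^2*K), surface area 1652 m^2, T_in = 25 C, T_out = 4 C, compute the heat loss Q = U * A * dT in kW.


dT = 25 - (4) = 21 K
Q = U * A * dT
  = 7.8 * 1652 * 21
  = 270597.60 W = 270.60 kW


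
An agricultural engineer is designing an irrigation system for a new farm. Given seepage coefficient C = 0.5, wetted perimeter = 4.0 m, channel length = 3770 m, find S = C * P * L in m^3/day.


S = C * P * L
  = 0.5 * 4.0 * 3770
  = 7540 m^3/day


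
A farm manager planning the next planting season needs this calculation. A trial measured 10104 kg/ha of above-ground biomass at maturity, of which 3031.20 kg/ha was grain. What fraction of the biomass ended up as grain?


HI = grain_yield / biomass
   = 3031.20 / 10104
   = 0.30


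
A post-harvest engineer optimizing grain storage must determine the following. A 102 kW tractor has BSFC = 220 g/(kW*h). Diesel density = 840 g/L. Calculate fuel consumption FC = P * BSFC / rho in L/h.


FC = P * BSFC / rho_fuel
   = 102 * 220 / 840
   = 22440 / 840
   = 26.71 L/h


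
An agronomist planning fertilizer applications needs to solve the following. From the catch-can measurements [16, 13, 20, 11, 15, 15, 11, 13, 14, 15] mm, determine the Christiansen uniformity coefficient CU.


xbar = 143 / 10 = 14.300
sum|xi - xbar| = 19
CU = 100 * (1 - 19 / (10 * 14.300))
   = 100 * (1 - 0.1329)
   = 86.71%


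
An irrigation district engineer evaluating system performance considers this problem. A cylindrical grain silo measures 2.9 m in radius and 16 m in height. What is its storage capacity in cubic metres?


V = pi * r^2 * h
  = pi * 2.9^2 * 16
  = pi * 8.41 * 16
  = 422.73 m^3


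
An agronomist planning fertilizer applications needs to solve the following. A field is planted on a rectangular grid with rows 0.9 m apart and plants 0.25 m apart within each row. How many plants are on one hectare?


D = 10000 / (row_sp * plant_sp)
  = 10000 / (0.9 * 0.25)
  = 10000 / 0.2250
  = 44444.44 plants/ha


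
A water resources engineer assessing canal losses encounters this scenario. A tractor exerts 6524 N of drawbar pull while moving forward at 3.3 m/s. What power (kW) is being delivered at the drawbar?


P = F * v / 1000
  = 6524 * 3.3 / 1000
  = 21529.20 / 1000
  = 21.53 kW


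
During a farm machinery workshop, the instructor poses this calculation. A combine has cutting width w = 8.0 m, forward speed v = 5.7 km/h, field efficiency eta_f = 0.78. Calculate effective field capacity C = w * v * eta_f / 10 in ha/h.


C = w * v * eta_f / 10
  = 8.0 * 5.7 * 0.78 / 10
  = 35.57 / 10
  = 3.56 ha/h


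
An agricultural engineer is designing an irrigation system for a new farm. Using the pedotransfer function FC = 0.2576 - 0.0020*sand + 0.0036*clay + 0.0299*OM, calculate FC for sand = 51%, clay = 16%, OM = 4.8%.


FC = 0.2576 - 0.0020*51 + 0.0036*16 + 0.0299*4.8
   = 0.2576 - 0.1020 + 0.0576 + 0.1435
   = 0.3567


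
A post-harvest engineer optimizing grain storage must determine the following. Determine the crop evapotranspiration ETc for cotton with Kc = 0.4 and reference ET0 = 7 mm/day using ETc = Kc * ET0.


ETc = Kc * ET0
    = 0.4 * 7
    = 2.80 mm/day


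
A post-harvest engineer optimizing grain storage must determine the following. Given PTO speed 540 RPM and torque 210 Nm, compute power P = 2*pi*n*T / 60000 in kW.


P = 2*pi*n*T / 60000
  = 2*pi * 540 * 210 / 60000
  = 712513.21 / 60000
  = 11.88 kW


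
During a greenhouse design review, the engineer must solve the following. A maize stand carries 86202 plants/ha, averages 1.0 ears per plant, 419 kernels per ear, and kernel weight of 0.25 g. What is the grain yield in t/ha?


Y = density * ears * kernels * kw
  = 86202 * 1.0 * 419 * 0.25 g/ha
  = 9029659.50 g/ha
  = 9029.66 kg/ha = 9.03 t/ha
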